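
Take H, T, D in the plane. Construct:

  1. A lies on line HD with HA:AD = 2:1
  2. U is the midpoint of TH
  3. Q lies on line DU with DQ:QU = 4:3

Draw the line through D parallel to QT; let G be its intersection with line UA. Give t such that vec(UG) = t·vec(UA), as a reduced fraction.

Choose coordinates H = (0, 0), T = (1, 0), D = (0, 1).
1. A lies on line HD with HA:AD = 2:1 ⇒ A = (0, 2/3)
2. U is the midpoint of TH ⇒ U = (1/2, 0)
3. Q lies on line DU with DQ:QU = 4:3 ⇒ Q = (2/7, 3/7)
through D parallel to QT: direction (5/7, -3/7); meets UA at G = (-5/11, 14/11)
G = U + t·(A−U) with t = 21/11

t = 21/11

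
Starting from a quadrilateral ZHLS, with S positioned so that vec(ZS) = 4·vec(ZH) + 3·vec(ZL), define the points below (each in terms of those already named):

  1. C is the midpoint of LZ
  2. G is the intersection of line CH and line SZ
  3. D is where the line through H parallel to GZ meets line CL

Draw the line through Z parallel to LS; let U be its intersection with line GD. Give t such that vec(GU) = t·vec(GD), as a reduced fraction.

Work in coordinates with Z = (0, 0), H = (1, 0), L = (0, 1), S = (4, 3).
1. C is the midpoint of LZ ⇒ C = (0, 1/2)
2. G is the intersection of line CH and line SZ ⇒ G = (2/5, 3/10)
3. D is where the line through H parallel to GZ meets line CL ⇒ D = (0, -3/4)
through Z parallel to LS: direction (4, 2); meets GD at U = (6/17, 3/17)
U = G + t·(D−G) with t = 2/17

t = 2/17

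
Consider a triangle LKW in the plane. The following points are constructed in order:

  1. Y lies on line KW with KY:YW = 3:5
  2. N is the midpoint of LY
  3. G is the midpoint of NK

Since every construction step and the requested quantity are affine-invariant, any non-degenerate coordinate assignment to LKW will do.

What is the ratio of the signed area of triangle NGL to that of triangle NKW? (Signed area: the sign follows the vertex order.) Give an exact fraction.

[NGL]:[NKW] = -3/16

Set L = (0, 0), K = (1, 0), W = (0, 1); any affine frame gives the same invariant.
1. Y lies on line KW with KY:YW = 3:5 ⇒ Y = (5/8, 3/8)
2. N is the midpoint of LY ⇒ N = (5/16, 3/16)
3. G is the midpoint of NK ⇒ G = (21/32, 3/32)
2·[NGL] = -3/32, 2·[NKW] = 1/2
[NGL]:[NKW] = -3/32:1/2 = -3/16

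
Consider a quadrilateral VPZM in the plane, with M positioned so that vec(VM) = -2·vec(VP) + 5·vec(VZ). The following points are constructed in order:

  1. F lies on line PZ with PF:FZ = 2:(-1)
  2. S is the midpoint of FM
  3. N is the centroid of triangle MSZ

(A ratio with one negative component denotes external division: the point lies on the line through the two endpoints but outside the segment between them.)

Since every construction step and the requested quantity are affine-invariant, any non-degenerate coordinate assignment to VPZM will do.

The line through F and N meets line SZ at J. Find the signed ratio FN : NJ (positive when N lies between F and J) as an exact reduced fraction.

FN:NJ = -4

Choose coordinates V = (0, 0), P = (1, 0), Z = (0, 1), M = (-2, 5).
1. F lies on line PZ with PF:FZ = 2:(-1) ⇒ F = (-1, 2)
2. S is the midpoint of FM ⇒ S = (-3/2, 7/2)
3. N is the centroid of triangle MSZ ⇒ N = (-7/6, 19/6)
line FN meets SZ at J = (-9/8, 23/8)
N = F + t·(J−F) with t = 4/3, so FN:NJ = 4/3:-1/3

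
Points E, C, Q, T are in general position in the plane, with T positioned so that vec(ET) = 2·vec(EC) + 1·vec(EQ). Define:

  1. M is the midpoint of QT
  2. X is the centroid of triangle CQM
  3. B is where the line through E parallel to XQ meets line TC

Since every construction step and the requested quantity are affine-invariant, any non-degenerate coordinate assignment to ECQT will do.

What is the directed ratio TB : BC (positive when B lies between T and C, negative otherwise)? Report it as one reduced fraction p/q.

Work in coordinates with E = (0, 0), C = (1, 0), Q = (0, 1), T = (2, 1).
1. M is the midpoint of QT ⇒ M = (1, 1)
2. X is the centroid of triangle CQM ⇒ X = (2/3, 2/3)
3. B is where the line through E parallel to XQ meets line TC ⇒ B = (2/3, -1/3)
B = T + t·(C−T) with t = 4/3, so TB:BC = t:(1−t) = 4/3:-1/3

TB:BC = -4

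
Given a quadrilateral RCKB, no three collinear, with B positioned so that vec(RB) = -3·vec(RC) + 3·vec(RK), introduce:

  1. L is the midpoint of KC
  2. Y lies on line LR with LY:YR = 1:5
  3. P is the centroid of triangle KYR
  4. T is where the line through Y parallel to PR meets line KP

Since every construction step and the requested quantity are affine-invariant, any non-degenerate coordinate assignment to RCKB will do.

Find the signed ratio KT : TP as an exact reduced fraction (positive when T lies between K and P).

KT:TP = -2

Assign R = (0, 0), C = (1, 0), K = (0, 1), B = (-3, 3) — the answer is frame-independent, so this choice is without loss of generality.
1. L is the midpoint of KC ⇒ L = (1/2, 1/2)
2. Y lies on line LR with LY:YR = 1:5 ⇒ Y = (5/12, 5/12)
3. P is the centroid of triangle KYR ⇒ P = (5/36, 17/36)
4. T is where the line through Y parallel to PR meets line KP ⇒ T = (5/18, -1/18)
T = K + t·(P−K) with t = 2, so KT:TP = t:(1−t) = 2:-1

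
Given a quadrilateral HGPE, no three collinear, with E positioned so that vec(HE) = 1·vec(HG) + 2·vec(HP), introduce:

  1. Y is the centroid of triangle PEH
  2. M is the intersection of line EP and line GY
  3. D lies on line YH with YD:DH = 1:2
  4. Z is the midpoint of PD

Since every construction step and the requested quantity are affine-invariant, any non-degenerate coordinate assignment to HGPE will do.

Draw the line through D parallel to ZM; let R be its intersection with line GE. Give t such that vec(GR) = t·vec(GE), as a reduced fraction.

Work in coordinates with H = (0, 0), G = (1, 0), P = (0, 1), E = (1, 2).
1. Y is the centroid of triangle PEH ⇒ Y = (1/3, 1)
2. M is the intersection of line EP and line GY ⇒ M = (1/5, 6/5)
3. D lies on line YH with YD:DH = 1:2 ⇒ D = (2/9, 2/3)
4. Z is the midpoint of PD ⇒ Z = (1/9, 5/6)
through D parallel to ZM: direction (4/45, 11/30); meets GE at R = (1, 31/8)
R = G + t·(E−G) with t = 31/16

t = 31/16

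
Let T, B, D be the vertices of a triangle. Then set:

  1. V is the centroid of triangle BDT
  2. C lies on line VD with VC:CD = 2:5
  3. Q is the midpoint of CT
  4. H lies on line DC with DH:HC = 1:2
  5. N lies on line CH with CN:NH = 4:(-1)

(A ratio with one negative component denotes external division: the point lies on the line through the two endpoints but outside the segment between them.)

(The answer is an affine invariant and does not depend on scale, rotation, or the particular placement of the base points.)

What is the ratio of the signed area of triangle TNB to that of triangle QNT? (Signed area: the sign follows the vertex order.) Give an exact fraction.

[TNB]:[QNT] = -179/20

Work in coordinates with T = (0, 0), B = (1, 0), D = (0, 1).
1. V is the centroid of triangle BDT ⇒ V = (1/3, 1/3)
2. C lies on line VD with VC:CD = 2:5 ⇒ C = (5/21, 11/21)
3. Q is the midpoint of CT ⇒ Q = (5/42, 11/42)
4. H lies on line DC with DH:HC = 1:2 ⇒ H = (5/63, 53/63)
5. N lies on line CH with CN:NH = 4:(-1) ⇒ N = (5/189, 179/189)
2·[TNB] = -179/189, 2·[QNT] = 20/189
[TNB]:[QNT] = -179/189:20/189 = -179/20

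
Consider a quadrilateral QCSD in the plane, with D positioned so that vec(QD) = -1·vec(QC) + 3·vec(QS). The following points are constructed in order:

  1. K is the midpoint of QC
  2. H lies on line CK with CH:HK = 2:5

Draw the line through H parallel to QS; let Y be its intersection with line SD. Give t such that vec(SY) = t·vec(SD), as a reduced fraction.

Choose coordinates Q = (0, 0), C = (1, 0), S = (0, 1), D = (-1, 3).
1. K is the midpoint of QC ⇒ K = (1/2, 0)
2. H lies on line CK with CH:HK = 2:5 ⇒ H = (6/7, 0)
through H parallel to QS: direction (0, 1); meets SD at Y = (6/7, -5/7)
Y = S + t·(D−S) with t = -6/7

t = -6/7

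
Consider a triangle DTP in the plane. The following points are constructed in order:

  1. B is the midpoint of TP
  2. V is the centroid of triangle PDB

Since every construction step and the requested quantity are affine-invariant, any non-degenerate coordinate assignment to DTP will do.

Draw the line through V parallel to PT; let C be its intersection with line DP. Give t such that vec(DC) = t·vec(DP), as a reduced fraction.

Choose coordinates D = (0, 0), T = (1, 0), P = (0, 1).
1. B is the midpoint of TP ⇒ B = (1/2, 1/2)
2. V is the centroid of triangle PDB ⇒ V = (1/6, 1/2)
through V parallel to PT: direction (1, -1); meets DP at C = (0, 2/3)
C = D + t·(P−D) with t = 2/3

t = 2/3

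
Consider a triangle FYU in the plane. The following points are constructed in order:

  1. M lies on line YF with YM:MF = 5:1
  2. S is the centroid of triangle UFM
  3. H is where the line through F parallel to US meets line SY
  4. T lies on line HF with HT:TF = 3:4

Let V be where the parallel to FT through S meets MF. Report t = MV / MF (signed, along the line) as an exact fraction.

t = 1/2

Assign F = (0, 0), Y = (1, 0), U = (0, 1) — the answer is frame-independent, so this choice is without loss of generality.
1. M lies on line YF with YM:MF = 5:1 ⇒ M = (1/6, 0)
2. S is the centroid of triangle UFM ⇒ S = (1/18, 1/3)
3. H is where the line through F parallel to US meets line SY ⇒ H = (-1/33, 4/11)
4. T lies on line HF with HT:TF = 3:4 ⇒ T = (-4/231, 16/77)
through S parallel to FT: direction (-4/231, 16/77); meets MF at V = (1/12, 0)
V = M + t·(F−M) with t = 1/2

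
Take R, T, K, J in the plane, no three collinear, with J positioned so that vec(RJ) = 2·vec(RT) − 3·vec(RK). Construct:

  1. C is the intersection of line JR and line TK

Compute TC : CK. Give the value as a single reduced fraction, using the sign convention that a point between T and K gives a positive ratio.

TC:CK = -3/2

Assign R = (0, 0), T = (1, 0), K = (0, 1), J = (2, -3) — the answer is frame-independent, so this choice is without loss of generality.
1. C is the intersection of line JR and line TK ⇒ C = (-2, 3)
C = T + t·(K−T) with t = 3, so TC:CK = t:(1−t) = 3:-2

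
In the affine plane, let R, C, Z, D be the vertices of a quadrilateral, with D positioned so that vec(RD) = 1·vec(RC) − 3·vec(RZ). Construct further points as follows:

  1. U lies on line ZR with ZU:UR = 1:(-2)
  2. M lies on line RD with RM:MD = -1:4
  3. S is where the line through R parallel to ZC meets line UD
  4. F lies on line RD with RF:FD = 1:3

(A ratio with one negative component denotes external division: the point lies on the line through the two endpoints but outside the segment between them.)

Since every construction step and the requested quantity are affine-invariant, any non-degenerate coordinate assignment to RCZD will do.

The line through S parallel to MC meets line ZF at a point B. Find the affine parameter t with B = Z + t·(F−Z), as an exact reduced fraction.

Choose coordinates R = (0, 0), C = (1, 0), Z = (0, 1), D = (1, -3).
1. U lies on line ZR with ZU:UR = 1:(-2) ⇒ U = (0, 2)
2. M lies on line RD with RM:MD = -1:4 ⇒ M = (-1/3, 1)
3. S is where the line through R parallel to ZC meets line UD ⇒ S = (1/2, -1/2)
4. F lies on line RD with RF:FD = 1:3 ⇒ F = (1/4, -3/4)
through S parallel to MC: direction (4/3, -1); meets ZF at B = (9/50, -13/50)
B = Z + t·(F−Z) with t = 18/25

t = 18/25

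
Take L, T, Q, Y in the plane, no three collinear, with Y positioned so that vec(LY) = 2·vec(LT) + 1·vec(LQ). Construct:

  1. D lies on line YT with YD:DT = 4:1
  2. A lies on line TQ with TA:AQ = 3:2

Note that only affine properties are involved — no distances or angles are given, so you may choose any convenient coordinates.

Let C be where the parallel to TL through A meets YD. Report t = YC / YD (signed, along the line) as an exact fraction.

Assign L = (0, 0), T = (1, 0), Q = (0, 1), Y = (2, 1) — the answer is frame-independent, so this choice is without loss of generality.
1. D lies on line YT with YD:DT = 4:1 ⇒ D = (6/5, 1/5)
2. A lies on line TQ with TA:AQ = 3:2 ⇒ A = (2/5, 3/5)
through A parallel to TL: direction (-1, 0); meets YD at C = (8/5, 3/5)
C = Y + t·(D−Y) with t = 1/2

t = 1/2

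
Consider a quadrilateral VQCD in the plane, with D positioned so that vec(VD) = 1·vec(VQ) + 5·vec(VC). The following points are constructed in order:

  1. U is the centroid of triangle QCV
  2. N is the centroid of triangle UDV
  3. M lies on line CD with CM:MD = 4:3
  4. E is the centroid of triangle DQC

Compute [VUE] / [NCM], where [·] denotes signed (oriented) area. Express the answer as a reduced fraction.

[VUE]:[NCM] = -7/9

Work in coordinates with V = (0, 0), Q = (1, 0), C = (0, 1), D = (1, 5).
1. U is the centroid of triangle QCV ⇒ U = (1/3, 1/3)
2. N is the centroid of triangle UDV ⇒ N = (4/9, 16/9)
3. M lies on line CD with CM:MD = 4:3 ⇒ M = (4/7, 23/7)
4. E is the centroid of triangle DQC ⇒ E = (2/3, 2)
2·[VUE] = 4/9, 2·[NCM] = -4/7
[VUE]:[NCM] = 4/9:-4/7 = -7/9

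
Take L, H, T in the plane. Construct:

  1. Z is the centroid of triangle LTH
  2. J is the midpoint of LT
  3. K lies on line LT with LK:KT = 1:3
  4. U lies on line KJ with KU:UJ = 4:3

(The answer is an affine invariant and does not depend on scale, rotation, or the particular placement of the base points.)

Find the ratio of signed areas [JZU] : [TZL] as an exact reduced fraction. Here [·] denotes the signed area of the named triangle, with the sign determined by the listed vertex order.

Choose coordinates L = (0, 0), H = (1, 0), T = (0, 1).
1. Z is the centroid of triangle LTH ⇒ Z = (1/3, 1/3)
2. J is the midpoint of LT ⇒ J = (0, 1/2)
3. K lies on line LT with LK:KT = 1:3 ⇒ K = (0, 1/4)
4. U lies on line KJ with KU:UJ = 4:3 ⇒ U = (0, 11/28)
2·[JZU] = -1/28, 2·[TZL] = -1/3
[JZU]:[TZL] = -1/28:-1/3 = 3/28

[JZU]:[TZL] = 3/28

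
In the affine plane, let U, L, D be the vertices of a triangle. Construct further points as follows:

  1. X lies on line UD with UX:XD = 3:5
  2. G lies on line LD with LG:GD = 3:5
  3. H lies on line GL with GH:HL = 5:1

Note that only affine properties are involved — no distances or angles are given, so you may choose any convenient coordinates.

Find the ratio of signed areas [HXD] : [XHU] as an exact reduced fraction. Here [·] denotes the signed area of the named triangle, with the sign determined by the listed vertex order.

[HXD]:[XHU] = 5/3

Choose coordinates U = (0, 0), L = (1, 0), D = (0, 1).
1. X lies on line UD with UX:XD = 3:5 ⇒ X = (0, 3/8)
2. G lies on line LD with LG:GD = 3:5 ⇒ G = (5/8, 3/8)
3. H lies on line GL with GH:HL = 5:1 ⇒ H = (15/16, 1/16)
2·[HXD] = -75/128, 2·[XHU] = -45/128
[HXD]:[XHU] = -75/128:-45/128 = 5/3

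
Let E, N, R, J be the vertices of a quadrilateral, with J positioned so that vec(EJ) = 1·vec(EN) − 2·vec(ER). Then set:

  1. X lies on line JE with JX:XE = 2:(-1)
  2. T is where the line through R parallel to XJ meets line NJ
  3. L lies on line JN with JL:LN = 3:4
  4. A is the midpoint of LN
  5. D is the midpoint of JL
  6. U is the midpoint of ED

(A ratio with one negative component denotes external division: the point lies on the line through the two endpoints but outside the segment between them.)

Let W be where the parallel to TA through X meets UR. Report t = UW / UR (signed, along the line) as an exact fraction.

t = 3

Choose coordinates E = (0, 0), N = (1, 0), R = (0, 1), J = (1, -2).
1. X lies on line JE with JX:XE = 2:(-1) ⇒ X = (-1, 2)
2. T is where the line through R parallel to XJ meets line NJ ⇒ T = (1, -1)
3. L lies on line JN with JL:LN = 3:4 ⇒ L = (1, -8/7)
4. A is the midpoint of LN ⇒ A = (1, -4/7)
5. D is the midpoint of JL ⇒ D = (1, -11/7)
6. U is the midpoint of ED ⇒ U = (1/2, -11/14)
through X parallel to TA: direction (0, 3/7); meets UR at W = (-1, 32/7)
W = U + t·(R−U) with t = 3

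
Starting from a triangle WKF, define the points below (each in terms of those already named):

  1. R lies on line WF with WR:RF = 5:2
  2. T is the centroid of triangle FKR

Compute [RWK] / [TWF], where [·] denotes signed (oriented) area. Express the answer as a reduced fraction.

[RWK]:[TWF] = -15/7

Assign W = (0, 0), K = (1, 0), F = (0, 1) — the answer is frame-independent, so this choice is without loss of generality.
1. R lies on line WF with WR:RF = 5:2 ⇒ R = (0, 5/7)
2. T is the centroid of triangle FKR ⇒ T = (1/3, 4/7)
2·[RWK] = 5/7, 2·[TWF] = -1/3
[RWK]:[TWF] = 5/7:-1/3 = -15/7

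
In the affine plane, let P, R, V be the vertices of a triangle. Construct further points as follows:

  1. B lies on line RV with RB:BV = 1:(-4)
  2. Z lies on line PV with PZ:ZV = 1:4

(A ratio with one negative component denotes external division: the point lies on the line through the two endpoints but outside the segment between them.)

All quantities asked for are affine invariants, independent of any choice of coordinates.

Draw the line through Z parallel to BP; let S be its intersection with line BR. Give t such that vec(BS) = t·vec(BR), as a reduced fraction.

t = 4/5

Assign P = (0, 0), R = (1, 0), V = (0, 1) — the answer is frame-independent, so this choice is without loss of generality.
1. B lies on line RV with RB:BV = 1:(-4) ⇒ B = (4/3, -1/3)
2. Z lies on line PV with PZ:ZV = 1:4 ⇒ Z = (0, 1/5)
through Z parallel to BP: direction (-4/3, 1/3); meets BR at S = (16/15, -1/15)
S = B + t·(R−B) with t = 4/5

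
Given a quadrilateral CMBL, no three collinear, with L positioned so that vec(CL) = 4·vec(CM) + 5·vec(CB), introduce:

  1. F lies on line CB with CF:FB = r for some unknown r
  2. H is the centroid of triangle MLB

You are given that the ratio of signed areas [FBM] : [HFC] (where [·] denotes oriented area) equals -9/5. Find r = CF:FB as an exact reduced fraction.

r = 1/3

Set C = (0, 0), M = (1, 0), B = (0, 1), L = (4, 5); any affine frame gives the same invariant.
1. With CF:FB = r, write λ = r/(r+1) so F = C + λ·(B−C); F is affine-linear in λ
2. H is the centroid of triangle MLB ⇒ H = (5/3, 2)
Every point depending on F is an affine combination of F and λ-independent points, so each such coordinate is linear in λ; the λ² term in each signed area is a multiple of (B−C)×(B−C) = 0, so 2·[FBM] and 2·[HFC] are each linear in λ. Evaluating at λ=0 and λ=1:
  2·[FBM] = λ − 1,   2·[HFC] = 5/3·λ
So [FBM]:[HFC] = (λ − 1) / (5/3·λ). Setting this equal to -9/5:
  λ − 1 = -9/5·(5/3·λ)  ⇒  λ = 1/4
Then r = λ/(1−λ) = (1/4)/(3/4) = 1/3. Check: with r = 1/3, F = (0, 1/4) and [FBM]:[HFC] = -9/5 as required.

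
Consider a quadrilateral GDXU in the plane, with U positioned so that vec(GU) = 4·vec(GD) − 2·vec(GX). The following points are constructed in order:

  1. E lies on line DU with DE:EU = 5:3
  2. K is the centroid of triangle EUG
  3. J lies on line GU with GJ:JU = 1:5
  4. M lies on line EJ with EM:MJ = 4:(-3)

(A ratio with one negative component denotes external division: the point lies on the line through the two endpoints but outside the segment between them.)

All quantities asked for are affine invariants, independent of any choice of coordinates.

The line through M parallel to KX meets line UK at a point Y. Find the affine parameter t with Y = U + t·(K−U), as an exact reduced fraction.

Assign G = (0, 0), D = (1, 0), X = (0, 1), U = (4, -2) — the answer is frame-independent, so this choice is without loss of generality.
1. E lies on line DU with DE:EU = 5:3 ⇒ E = (23/8, -5/4)
2. K is the centroid of triangle EUG ⇒ K = (55/24, -13/12)
3. J lies on line GU with GJ:JU = 1:5 ⇒ J = (2/3, -1/3)
4. M lies on line EJ with EM:MJ = 4:(-3) ⇒ M = (-143/24, 29/12)
through M parallel to KX: direction (-55/24, 25/12); meets UK at Y = (-473/56, 131/28)
Y = U + t·(K−U) with t = 51/7

t = 51/7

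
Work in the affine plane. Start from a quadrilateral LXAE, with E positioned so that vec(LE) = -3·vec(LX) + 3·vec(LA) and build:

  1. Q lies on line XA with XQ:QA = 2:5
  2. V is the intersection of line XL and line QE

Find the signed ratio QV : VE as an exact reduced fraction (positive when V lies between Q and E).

QV:VE = -2/21

Set L = (0, 0), X = (1, 0), A = (0, 1), E = (-3, 3); any affine frame gives the same invariant.
1. Q lies on line XA with XQ:QA = 2:5 ⇒ Q = (5/7, 2/7)
2. V is the intersection of line XL and line QE ⇒ V = (21/19, 0)
V = Q + t·(E−Q) with t = -2/19, so QV:VE = t:(1−t) = -2/19:21/19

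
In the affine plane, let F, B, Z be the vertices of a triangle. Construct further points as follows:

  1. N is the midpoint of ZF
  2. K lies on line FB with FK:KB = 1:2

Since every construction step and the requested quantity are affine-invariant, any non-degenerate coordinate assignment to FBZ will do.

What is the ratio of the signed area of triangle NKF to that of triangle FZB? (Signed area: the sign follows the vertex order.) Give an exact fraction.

[NKF]:[FZB] = 1/6

Work in coordinates with F = (0, 0), B = (1, 0), Z = (0, 1).
1. N is the midpoint of ZF ⇒ N = (0, 1/2)
2. K lies on line FB with FK:KB = 1:2 ⇒ K = (1/3, 0)
2·[NKF] = -1/6, 2·[FZB] = -1
[NKF]:[FZB] = -1/6:-1 = 1/6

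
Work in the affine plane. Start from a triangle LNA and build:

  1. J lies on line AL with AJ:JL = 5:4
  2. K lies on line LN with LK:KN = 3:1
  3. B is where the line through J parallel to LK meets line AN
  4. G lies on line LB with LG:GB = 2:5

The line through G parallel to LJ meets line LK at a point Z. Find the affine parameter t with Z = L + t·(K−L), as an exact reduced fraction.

Choose coordinates L = (0, 0), N = (1, 0), A = (0, 1).
1. J lies on line AL with AJ:JL = 5:4 ⇒ J = (0, 4/9)
2. K lies on line LN with LK:KN = 3:1 ⇒ K = (3/4, 0)
3. B is where the line through J parallel to LK meets line AN ⇒ B = (5/9, 4/9)
4. G lies on line LB with LG:GB = 2:5 ⇒ G = (10/63, 8/63)
through G parallel to LJ: direction (0, 4/9); meets LK at Z = (10/63, 0)
Z = L + t·(K−L) with t = 40/189

t = 40/189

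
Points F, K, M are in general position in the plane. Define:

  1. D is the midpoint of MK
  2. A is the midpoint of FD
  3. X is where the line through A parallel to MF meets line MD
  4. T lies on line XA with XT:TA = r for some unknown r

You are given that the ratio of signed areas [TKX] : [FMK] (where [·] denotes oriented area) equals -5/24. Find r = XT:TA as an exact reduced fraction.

Set F = (0, 0), K = (1, 0), M = (0, 1); any affine frame gives the same invariant.
1. D is the midpoint of MK ⇒ D = (1/2, 1/2)
2. A is the midpoint of FD ⇒ A = (1/4, 1/4)
3. X is where the line through A parallel to MF meets line MD ⇒ X = (1/4, 3/4)
4. With XT:TA = r, write λ = r/(r+1) so T = X + λ·(A−X); T is affine-linear in λ
Every point depending on T is an affine combination of T and λ-independent points, so each such coordinate is linear in λ; the λ² term in each signed area is a multiple of (A−X)×(A−X) = 0, so 2·[TKX] and 2·[FMK] are each linear in λ. Evaluating at λ=0 and λ=1:
  2·[TKX] = 3/8·λ,   2·[FMK] = -1
So [TKX]:[FMK] = (3/8·λ) / (-1). Setting this equal to -5/24:
  3/8·λ = -5/24·(-1)  ⇒  λ = 5/9
Then r = λ/(1−λ) = (5/9)/(4/9) = 5/4. Check: with r = 5/4, T = (1/4, 17/36) and [TKX]:[FMK] = -5/24 as required.

r = 5/4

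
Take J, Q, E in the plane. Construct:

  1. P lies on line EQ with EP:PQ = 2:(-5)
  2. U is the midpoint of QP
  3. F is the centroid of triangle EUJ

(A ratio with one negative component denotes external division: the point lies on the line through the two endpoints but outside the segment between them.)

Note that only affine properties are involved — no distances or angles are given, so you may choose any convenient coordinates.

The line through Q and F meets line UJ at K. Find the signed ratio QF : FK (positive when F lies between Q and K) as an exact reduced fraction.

Set J = (0, 0), Q = (1, 0), E = (0, 1); any affine frame gives the same invariant.
1. P lies on line EQ with EP:PQ = 2:(-5) ⇒ P = (-2/3, 5/3)
2. U is the midpoint of QP ⇒ U = (1/6, 5/6)
3. F is the centroid of triangle EUJ ⇒ F = (1/18, 11/18)
line QF meets UJ at K = (11/96, 55/96)
F = Q + t·(K−Q) with t = 16/15, so QF:FK = 16/15:-1/15

QF:FK = -16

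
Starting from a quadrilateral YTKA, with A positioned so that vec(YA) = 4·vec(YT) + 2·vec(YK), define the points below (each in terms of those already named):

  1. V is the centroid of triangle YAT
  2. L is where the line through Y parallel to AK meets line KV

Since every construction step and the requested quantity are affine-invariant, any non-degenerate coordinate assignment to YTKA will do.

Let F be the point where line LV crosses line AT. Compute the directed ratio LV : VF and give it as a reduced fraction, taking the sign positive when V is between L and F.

LV:VF = -13/6

Assign Y = (0, 0), T = (1, 0), K = (0, 1), A = (4, 2) — the answer is frame-independent, so this choice is without loss of generality.
1. V is the centroid of triangle YAT ⇒ V = (5/3, 2/3)
2. L is where the line through Y parallel to AK meets line KV ⇒ L = (20/9, 5/9)
line LV meets AT at F = (25/13, 8/13)
V = L + t·(F−L) with t = 13/7, so LV:VF = 13/7:-6/7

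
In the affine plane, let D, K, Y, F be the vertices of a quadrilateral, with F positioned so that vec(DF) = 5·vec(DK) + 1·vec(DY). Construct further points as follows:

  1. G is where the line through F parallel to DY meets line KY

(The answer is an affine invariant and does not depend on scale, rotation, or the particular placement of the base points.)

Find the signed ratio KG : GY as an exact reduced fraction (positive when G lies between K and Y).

KG:GY = -4/5

Assign D = (0, 0), K = (1, 0), Y = (0, 1), F = (5, 1) — the answer is frame-independent, so this choice is without loss of generality.
1. G is where the line through F parallel to DY meets line KY ⇒ G = (5, -4)
G = K + t·(Y−K) with t = -4, so KG:GY = t:(1−t) = -4:5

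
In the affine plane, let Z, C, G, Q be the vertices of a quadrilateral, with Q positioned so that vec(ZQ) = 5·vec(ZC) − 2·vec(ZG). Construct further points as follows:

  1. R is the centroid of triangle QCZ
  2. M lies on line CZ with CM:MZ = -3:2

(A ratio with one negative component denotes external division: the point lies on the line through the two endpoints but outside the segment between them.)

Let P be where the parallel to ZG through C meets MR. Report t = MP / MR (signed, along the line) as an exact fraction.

Set Z = (0, 0), C = (1, 0), G = (0, 1), Q = (5, -2); any affine frame gives the same invariant.
1. R is the centroid of triangle QCZ ⇒ R = (2, -2/3)
2. M lies on line CZ with CM:MZ = -3:2 ⇒ M = (-2, 0)
through C parallel to ZG: direction (0, 1); meets MR at P = (1, -1/2)
P = M + t·(R−M) with t = 3/4

t = 3/4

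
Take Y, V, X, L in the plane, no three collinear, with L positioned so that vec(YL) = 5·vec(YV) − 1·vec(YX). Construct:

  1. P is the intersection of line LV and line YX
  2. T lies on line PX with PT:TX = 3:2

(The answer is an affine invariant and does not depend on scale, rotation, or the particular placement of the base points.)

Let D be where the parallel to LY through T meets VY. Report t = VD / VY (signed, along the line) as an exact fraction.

t = -5/2

Choose coordinates Y = (0, 0), V = (1, 0), X = (0, 1), L = (5, -1).
1. P is the intersection of line LV and line YX ⇒ P = (0, 1/4)
2. T lies on line PX with PT:TX = 3:2 ⇒ T = (0, 7/10)
through T parallel to LY: direction (-5, 1); meets VY at D = (7/2, 0)
D = V + t·(Y−V) with t = -5/2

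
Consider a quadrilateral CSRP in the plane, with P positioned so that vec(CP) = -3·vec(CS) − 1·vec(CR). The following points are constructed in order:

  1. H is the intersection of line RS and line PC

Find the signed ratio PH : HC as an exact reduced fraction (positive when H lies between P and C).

PH:HC = -5

Work in coordinates with C = (0, 0), S = (1, 0), R = (0, 1), P = (-3, -1).
1. H is the intersection of line RS and line PC ⇒ H = (3/4, 1/4)
H = P + t·(C−P) with t = 5/4, so PH:HC = t:(1−t) = 5/4:-1/4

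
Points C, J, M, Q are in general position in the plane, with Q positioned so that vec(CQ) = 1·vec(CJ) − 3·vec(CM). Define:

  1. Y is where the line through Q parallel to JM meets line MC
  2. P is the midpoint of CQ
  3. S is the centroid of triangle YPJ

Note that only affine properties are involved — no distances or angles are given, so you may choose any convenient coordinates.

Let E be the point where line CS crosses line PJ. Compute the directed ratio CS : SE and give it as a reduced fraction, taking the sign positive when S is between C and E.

Choose coordinates C = (0, 0), J = (1, 0), M = (0, 1), Q = (1, -3).
1. Y is where the line through Q parallel to JM meets line MC ⇒ Y = (0, -2)
2. P is the midpoint of CQ ⇒ P = (1/2, -3/2)
3. S is the centroid of triangle YPJ ⇒ S = (1/2, -7/6)
line CS meets PJ at E = (9/16, -21/16)
S = C + t·(E−C) with t = 8/9, so CS:SE = 8/9:1/9

CS:SE = 8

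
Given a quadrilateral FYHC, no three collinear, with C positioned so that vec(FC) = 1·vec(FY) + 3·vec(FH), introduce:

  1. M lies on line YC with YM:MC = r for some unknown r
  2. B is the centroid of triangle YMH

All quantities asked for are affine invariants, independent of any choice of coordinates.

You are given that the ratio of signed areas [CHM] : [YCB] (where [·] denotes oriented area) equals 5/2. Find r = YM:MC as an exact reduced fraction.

r = 1/5

Assign F = (0, 0), Y = (1, 0), H = (0, 1), C = (1, 3) — the answer is frame-independent, so this choice is without loss of generality.
1. With YM:MC = r, write λ = r/(r+1) so M = Y + λ·(C−Y); M is affine-linear in λ
2. B is the centroid of triangle YMH ⇒ B is an affine combination of earlier points and hence also affine-linear in λ
Every point depending on M is an affine combination of M and λ-independent points, so each such coordinate is linear in λ; the λ² term in each signed area is a multiple of (C−Y)×(C−Y) = 0, so 2·[CHM] and 2·[YCB] are each linear in λ. Evaluating at λ=0 and λ=1:
  2·[CHM] = -3·λ + 3,   2·[YCB] = 1
So [CHM]:[YCB] = (-3·λ + 3) / (1). Setting this equal to 5/2:
  -3·λ + 3 = 5/2·(1)  ⇒  λ = 1/6
Then r = λ/(1−λ) = (1/6)/(5/6) = 1/5. Check: with r = 1/5, M = (1, 1/2) and [CHM]:[YCB] = 5/2 as required.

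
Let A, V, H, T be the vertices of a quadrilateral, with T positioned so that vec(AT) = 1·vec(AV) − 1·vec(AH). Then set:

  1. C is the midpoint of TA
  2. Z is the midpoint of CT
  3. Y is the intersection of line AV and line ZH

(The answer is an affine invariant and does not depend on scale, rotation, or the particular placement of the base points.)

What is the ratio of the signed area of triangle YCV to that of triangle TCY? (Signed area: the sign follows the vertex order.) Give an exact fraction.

Work in coordinates with A = (0, 0), V = (1, 0), H = (0, 1), T = (1, -1).
1. C is the midpoint of TA ⇒ C = (1/2, -1/2)
2. Z is the midpoint of CT ⇒ Z = (3/4, -3/4)
3. Y is the intersection of line AV and line ZH ⇒ Y = (3/7, 0)
2·[YCV] = 2/7, 2·[TCY] = -3/14
[YCV]:[TCY] = 2/7:-3/14 = -4/3

[YCV]:[TCY] = -4/3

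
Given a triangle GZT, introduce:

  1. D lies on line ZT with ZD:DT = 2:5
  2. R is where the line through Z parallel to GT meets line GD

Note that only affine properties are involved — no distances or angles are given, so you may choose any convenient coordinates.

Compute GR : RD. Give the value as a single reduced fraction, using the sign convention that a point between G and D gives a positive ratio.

Set G = (0, 0), Z = (1, 0), T = (0, 1); any affine frame gives the same invariant.
1. D lies on line ZT with ZD:DT = 2:5 ⇒ D = (5/7, 2/7)
2. R is where the line through Z parallel to GT meets line GD ⇒ R = (1, 2/5)
R = G + t·(D−G) with t = 7/5, so GR:RD = t:(1−t) = 7/5:-2/5

GR:RD = -7/2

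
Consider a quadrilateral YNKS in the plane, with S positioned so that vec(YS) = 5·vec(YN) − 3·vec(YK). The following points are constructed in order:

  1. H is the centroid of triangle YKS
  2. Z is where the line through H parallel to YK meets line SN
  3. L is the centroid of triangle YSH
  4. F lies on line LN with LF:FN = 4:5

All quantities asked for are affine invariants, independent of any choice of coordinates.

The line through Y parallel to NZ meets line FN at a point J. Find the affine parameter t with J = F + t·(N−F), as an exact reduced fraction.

t = -188/55

Work in coordinates with Y = (0, 0), N = (1, 0), K = (0, 1), S = (5, -3).
1. H is the centroid of triangle YKS ⇒ H = (5/3, -2/3)
2. Z is where the line through H parallel to YK meets line SN ⇒ Z = (5/3, -1/2)
3. L is the centroid of triangle YSH ⇒ L = (20/9, -11/9)
4. F lies on line LN with LF:FN = 4:5 ⇒ F = (136/81, -55/81)
through Y parallel to NZ: direction (2/3, -1/2); meets FN at J = (4, -3)
J = F + t·(N−F) with t = -188/55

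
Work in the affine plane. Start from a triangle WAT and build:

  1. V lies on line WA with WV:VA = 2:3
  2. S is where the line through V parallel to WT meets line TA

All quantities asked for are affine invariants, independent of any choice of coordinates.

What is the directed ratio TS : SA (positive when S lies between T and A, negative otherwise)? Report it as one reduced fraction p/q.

Work in coordinates with W = (0, 0), A = (1, 0), T = (0, 1).
1. V lies on line WA with WV:VA = 2:3 ⇒ V = (2/5, 0)
2. S is where the line through V parallel to WT meets line TA ⇒ S = (2/5, 3/5)
S = T + t·(A−T) with t = 2/5, so TS:SA = t:(1−t) = 2/5:3/5

TS:SA = 2/3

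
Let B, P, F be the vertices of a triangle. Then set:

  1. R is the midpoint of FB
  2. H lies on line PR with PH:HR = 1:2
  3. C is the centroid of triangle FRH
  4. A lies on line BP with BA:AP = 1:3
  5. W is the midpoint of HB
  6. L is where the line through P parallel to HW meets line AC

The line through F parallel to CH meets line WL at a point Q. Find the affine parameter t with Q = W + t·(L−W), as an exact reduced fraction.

t = -15/8

Work in coordinates with B = (0, 0), P = (1, 0), F = (0, 1).
1. R is the midpoint of FB ⇒ R = (0, 1/2)
2. H lies on line PR with PH:HR = 1:2 ⇒ H = (2/3, 1/6)
3. C is the centroid of triangle FRH ⇒ C = (2/9, 5/9)
4. A lies on line BP with BA:AP = 1:3 ⇒ A = (1/4, 0)
5. W is the midpoint of HB ⇒ W = (1/3, 1/12)
6. L is where the line through P parallel to HW meets line AC ⇒ L = (7/27, -5/27)
through F parallel to CH: direction (4/9, -7/18); meets WL at Q = (17/36, 169/288)
Q = W + t·(L−W) with t = -15/8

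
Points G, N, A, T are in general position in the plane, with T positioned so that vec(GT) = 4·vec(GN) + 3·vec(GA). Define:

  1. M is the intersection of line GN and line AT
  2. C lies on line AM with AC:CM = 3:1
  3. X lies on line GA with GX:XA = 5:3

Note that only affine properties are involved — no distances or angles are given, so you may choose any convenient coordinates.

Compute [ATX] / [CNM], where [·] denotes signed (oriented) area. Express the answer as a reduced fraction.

Choose coordinates G = (0, 0), N = (1, 0), A = (0, 1), T = (4, 3).
1. M is the intersection of line GN and line AT ⇒ M = (-2, 0)
2. C lies on line AM with AC:CM = 3:1 ⇒ C = (-3/2, 1/4)
3. X lies on line GA with GX:XA = 5:3 ⇒ X = (0, 5/8)
2·[ATX] = -3/2, 2·[CNM] = -3/4
[ATX]:[CNM] = -3/2:-3/4 = 2

[ATX]:[CNM] = 2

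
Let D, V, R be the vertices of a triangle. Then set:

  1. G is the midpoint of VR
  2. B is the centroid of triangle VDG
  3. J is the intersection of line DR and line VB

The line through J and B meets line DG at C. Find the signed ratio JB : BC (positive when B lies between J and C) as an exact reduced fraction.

JB:BC = -2

Assign D = (0, 0), V = (1, 0), R = (0, 1) — the answer is frame-independent, so this choice is without loss of generality.
1. G is the midpoint of VR ⇒ G = (1/2, 1/2)
2. B is the centroid of triangle VDG ⇒ B = (1/2, 1/6)
3. J is the intersection of line DR and line VB ⇒ J = (0, 1/3)
line JB meets DG at C = (1/4, 1/4)
B = J + t·(C−J) with t = 2, so JB:BC = 2:-1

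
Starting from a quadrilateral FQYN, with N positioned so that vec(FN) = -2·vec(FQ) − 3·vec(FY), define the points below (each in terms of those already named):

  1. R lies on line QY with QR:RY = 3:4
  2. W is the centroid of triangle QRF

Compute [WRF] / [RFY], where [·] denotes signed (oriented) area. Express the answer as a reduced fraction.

Choose coordinates F = (0, 0), Q = (1, 0), Y = (0, 1), N = (-2, -3).
1. R lies on line QY with QR:RY = 3:4 ⇒ R = (4/7, 3/7)
2. W is the centroid of triangle QRF ⇒ W = (11/21, 1/7)
2·[WRF] = 1/7, 2·[RFY] = -4/7
[WRF]:[RFY] = 1/7:-4/7 = -1/4

[WRF]:[RFY] = -1/4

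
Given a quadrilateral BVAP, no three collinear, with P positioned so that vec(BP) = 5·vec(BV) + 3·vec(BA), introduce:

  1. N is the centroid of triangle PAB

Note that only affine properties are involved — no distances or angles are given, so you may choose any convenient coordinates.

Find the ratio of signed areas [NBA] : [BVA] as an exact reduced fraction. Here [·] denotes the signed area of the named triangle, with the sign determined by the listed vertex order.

[NBA]:[BVA] = -5/3

Choose coordinates B = (0, 0), V = (1, 0), A = (0, 1), P = (5, 3).
1. N is the centroid of triangle PAB ⇒ N = (5/3, 4/3)
2·[NBA] = -5/3, 2·[BVA] = 1
[NBA]:[BVA] = -5/3:1 = -5/3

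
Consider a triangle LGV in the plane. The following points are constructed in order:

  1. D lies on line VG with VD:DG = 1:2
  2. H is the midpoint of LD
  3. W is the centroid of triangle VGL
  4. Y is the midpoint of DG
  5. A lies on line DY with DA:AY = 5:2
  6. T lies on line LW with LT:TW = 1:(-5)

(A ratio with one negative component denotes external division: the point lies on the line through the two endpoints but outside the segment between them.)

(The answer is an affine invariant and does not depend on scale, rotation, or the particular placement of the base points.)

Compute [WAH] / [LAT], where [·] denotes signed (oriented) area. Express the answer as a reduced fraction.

[WAH]:[LAT] = -4/3

Work in coordinates with L = (0, 0), G = (1, 0), V = (0, 1).
1. D lies on line VG with VD:DG = 1:2 ⇒ D = (1/3, 2/3)
2. H is the midpoint of LD ⇒ H = (1/6, 1/3)
3. W is the centroid of triangle VGL ⇒ W = (1/3, 1/3)
4. Y is the midpoint of DG ⇒ Y = (2/3, 1/3)
5. A lies on line DY with DA:AY = 5:2 ⇒ A = (4/7, 3/7)
6. T lies on line LW with LT:TW = 1:(-5) ⇒ T = (-1/12, -1/12)
2·[WAH] = 1/63, 2·[LAT] = -1/84
[WAH]:[LAT] = 1/63:-1/84 = -4/3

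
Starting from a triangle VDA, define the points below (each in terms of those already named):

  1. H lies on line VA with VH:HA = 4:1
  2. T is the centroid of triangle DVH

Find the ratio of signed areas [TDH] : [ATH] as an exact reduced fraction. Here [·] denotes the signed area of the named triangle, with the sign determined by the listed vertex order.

[TDH]:[ATH] = -4

Set V = (0, 0), D = (1, 0), A = (0, 1); any affine frame gives the same invariant.
1. H lies on line VA with VH:HA = 4:1 ⇒ H = (0, 4/5)
2. T is the centroid of triangle DVH ⇒ T = (1/3, 4/15)
2·[TDH] = 4/15, 2·[ATH] = -1/15
[TDH]:[ATH] = 4/15:-1/15 = -4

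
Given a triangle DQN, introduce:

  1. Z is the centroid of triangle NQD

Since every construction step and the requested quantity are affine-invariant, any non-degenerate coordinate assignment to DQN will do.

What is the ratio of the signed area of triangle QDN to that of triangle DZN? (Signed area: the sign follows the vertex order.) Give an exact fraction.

Set D = (0, 0), Q = (1, 0), N = (0, 1); any affine frame gives the same invariant.
1. Z is the centroid of triangle NQD ⇒ Z = (1/3, 1/3)
2·[QDN] = -1, 2·[DZN] = 1/3
[QDN]:[DZN] = -1:1/3 = -3

[QDN]:[DZN] = -3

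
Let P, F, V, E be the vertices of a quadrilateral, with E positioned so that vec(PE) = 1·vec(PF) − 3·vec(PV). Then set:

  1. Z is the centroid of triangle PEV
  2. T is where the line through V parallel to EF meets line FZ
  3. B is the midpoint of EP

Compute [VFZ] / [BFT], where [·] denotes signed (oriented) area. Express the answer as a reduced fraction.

Work in coordinates with P = (0, 0), F = (1, 0), V = (0, 1), E = (1, -3).
1. Z is the centroid of triangle PEV ⇒ Z = (1/3, -2/3)
2. T is where the line through V parallel to EF meets line FZ ⇒ T = (0, -1)
3. B is the midpoint of EP ⇒ B = (1/2, -3/2)
2·[VFZ] = -4/3, 2·[BFT] = 1
[VFZ]:[BFT] = -4/3:1 = -4/3

[VFZ]:[BFT] = -4/3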